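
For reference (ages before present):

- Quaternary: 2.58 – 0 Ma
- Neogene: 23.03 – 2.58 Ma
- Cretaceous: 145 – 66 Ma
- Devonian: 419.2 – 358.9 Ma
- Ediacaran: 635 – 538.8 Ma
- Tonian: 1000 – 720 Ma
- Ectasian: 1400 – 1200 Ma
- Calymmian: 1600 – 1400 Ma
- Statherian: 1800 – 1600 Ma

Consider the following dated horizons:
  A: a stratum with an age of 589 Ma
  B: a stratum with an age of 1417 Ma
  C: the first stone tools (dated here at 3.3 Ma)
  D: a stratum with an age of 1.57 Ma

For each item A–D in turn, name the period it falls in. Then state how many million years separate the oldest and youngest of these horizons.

A — Ediacaran; B — Calymmian; C — Neogene; D — Quaternary; span 1415.43 million years

Match each age against the start–end ranges in the excerpt: A = 589 Ma → Ediacaran (635–538.8); B = 1417 Ma → Calymmian (1600–1400); C = 3.3 Ma → Neogene (23.03–2.58); D = 1.57 Ma → Quaternary (2.58–0).
The largest age is 1417 Ma and the smallest is 1.57 Ma; their difference is 1415.43 Myr.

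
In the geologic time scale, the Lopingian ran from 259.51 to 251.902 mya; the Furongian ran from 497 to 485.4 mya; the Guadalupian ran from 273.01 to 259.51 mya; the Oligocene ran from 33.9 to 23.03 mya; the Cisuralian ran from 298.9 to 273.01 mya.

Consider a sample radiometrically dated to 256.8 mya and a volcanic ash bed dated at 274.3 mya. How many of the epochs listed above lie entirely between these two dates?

1

274.3 Ma sits inside the Cisuralian (298.9–273.01) and 256.8 Ma inside the Lopingian (259.51–251.902); neither of those is wholly between the two dates.
The listed epochs lying completely between them are Guadalupian — 1 in all.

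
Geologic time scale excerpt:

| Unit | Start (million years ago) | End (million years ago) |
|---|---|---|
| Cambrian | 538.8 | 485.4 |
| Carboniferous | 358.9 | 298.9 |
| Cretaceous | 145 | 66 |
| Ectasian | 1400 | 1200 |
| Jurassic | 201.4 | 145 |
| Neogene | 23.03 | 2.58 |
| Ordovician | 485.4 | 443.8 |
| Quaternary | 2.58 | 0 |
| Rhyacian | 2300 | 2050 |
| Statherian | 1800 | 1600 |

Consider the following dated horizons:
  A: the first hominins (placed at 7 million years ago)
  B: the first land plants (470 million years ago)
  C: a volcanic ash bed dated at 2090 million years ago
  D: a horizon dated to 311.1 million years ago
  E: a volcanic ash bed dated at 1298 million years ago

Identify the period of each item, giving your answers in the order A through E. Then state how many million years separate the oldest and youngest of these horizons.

A: 7 Ma lies in 23.03–2.58 Ma, so Neogene.
B: 470 Ma lies in 485.4–443.8 Ma, so Ordovician.
C: 2090 Ma lies in 2300–2050 Ma, so Rhyacian.
D: 311.1 Ma lies in 358.9–298.9 Ma, so Carboniferous.
E: 1298 Ma lies in 1400–1200 Ma, so Ectasian.
Oldest = 2090 Ma, youngest = 7 Ma → span 2083 Myr.

A — Neogene; B — Ordovician; C — Rhyacian; D — Carboniferous; E — Ectasian; span 2083 million years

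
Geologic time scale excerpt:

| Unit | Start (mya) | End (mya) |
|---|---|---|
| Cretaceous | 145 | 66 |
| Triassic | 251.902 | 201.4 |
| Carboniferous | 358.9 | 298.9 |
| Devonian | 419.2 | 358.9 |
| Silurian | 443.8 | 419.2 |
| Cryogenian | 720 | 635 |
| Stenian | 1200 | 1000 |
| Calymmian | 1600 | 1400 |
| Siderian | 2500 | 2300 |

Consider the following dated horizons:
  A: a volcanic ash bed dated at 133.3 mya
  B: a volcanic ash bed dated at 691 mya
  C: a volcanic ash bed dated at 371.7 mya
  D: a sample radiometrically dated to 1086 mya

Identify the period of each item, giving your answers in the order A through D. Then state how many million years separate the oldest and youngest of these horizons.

A — Cretaceous; B — Cryogenian; C — Devonian; D — Stenian; span 952.7 million years

Match each age against the start–end ranges in the excerpt: A = 133.3 Ma → Cretaceous (145–66); B = 691 Ma → Cryogenian (720–635); C = 371.7 Ma → Devonian (419.2–358.9); D = 1086 Ma → Stenian (1200–1000).
The largest age is 1086 Ma and the smallest is 133.3 Ma; their difference is 952.7 Myr.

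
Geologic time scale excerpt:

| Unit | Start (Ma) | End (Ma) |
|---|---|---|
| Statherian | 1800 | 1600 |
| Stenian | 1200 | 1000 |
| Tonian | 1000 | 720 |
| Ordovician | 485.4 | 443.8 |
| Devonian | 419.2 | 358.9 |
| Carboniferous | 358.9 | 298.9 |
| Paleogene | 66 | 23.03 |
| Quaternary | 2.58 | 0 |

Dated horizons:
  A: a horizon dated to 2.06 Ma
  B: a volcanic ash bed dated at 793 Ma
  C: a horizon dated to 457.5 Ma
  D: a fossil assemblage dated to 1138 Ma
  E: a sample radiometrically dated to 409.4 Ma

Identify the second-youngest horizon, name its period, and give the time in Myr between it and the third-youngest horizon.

E, in the Devonian; 48.1 million years to C

Sorted youngest-first by Ma: A (2.06), E (409.4), C (457.5), B (793), D (1138).
The second youngest is E at 409.4 Ma, which lies in 419.2–358.9 Ma: the Devonian.
The third youngest is C at 457.5 Ma; separation = |409.4 − 457.5| = 48.1 Myr.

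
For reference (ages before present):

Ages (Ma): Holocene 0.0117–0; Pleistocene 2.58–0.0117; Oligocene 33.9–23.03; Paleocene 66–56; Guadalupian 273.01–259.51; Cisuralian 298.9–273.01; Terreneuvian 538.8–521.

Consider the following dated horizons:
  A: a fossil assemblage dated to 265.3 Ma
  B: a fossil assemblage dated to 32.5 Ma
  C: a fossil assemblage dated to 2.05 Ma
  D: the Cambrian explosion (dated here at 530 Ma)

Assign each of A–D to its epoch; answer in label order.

A — Guadalupian; B — Oligocene; C — Pleistocene; D — Terreneuvian

A: 265.3 Ma lies in 273.01–259.51 Ma, so Guadalupian.
B: 32.5 Ma lies in 33.9–23.03 Ma, so Oligocene.
C: 2.05 Ma lies in 2.58–0.0117 Ma, so Pleistocene.
D: 530 Ma lies in 538.8–521 Ma, so Terreneuvian.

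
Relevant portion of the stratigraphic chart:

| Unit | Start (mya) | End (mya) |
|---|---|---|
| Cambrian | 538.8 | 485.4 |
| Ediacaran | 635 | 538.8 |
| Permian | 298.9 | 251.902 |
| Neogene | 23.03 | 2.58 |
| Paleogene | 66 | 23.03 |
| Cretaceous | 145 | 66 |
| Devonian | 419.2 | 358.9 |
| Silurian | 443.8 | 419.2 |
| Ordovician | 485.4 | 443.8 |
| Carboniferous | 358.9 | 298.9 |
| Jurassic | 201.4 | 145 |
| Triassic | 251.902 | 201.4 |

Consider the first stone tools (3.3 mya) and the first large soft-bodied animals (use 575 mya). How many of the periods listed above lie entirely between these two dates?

10

The older date is 575 Ma and the younger is 3.3 Ma.
Periods with start < 575 and end > 3.3 Ma: Cambrian (538.8–485.4), Ordovician (485.4–443.8), Silurian (443.8–419.2), Devonian (419.2–358.9), Carboniferous (358.9–298.9), Permian (298.9–251.902), Triassic (251.902–201.4), Jurassic (201.4–145), Cretaceous (145–66), Paleogene (66–23.03).
That is 10 complete periods.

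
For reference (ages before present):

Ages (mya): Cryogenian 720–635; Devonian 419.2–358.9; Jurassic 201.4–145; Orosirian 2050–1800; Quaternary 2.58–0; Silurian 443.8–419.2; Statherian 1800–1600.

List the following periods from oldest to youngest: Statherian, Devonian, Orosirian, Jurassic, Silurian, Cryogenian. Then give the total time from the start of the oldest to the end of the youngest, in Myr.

Start ages (Ma): Orosirian 2050, Statherian 1800, Cryogenian 720, Silurian 443.8, Devonian 419.2, Jurassic 201.4.
Ordered oldest to youngest: Orosirian, Statherian, Cryogenian, Silurian, Devonian, Jurassic.
Span = 2050 − 145 = 1905 Myr.

Orosirian, Statherian, Cryogenian, Silurian, Devonian, Jurassic; total span 1905 Myr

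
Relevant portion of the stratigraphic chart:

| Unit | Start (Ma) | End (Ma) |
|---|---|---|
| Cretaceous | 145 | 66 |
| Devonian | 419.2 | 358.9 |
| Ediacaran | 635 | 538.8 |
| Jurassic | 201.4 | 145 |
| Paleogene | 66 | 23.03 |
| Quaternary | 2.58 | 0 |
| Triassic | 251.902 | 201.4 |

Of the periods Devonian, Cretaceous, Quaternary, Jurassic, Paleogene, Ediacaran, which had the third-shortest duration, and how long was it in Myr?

Jurassic, 56.4 million years

Start − end for each: Devonian 419.2 − 358.9 = 60.3; Cretaceous 145 − 66 = 79; Quaternary 2.58 − 0 = 2.58; Jurassic 201.4 − 145 = 56.4; Paleogene 66 − 23.03 = 42.97; Ediacaran 635 − 538.8 = 96.2.
Ranking these from shortest: Quaternary < Paleogene < Jurassic < Devonian < Cretaceous < Ediacaran.
Position 3 in that ranking is Jurassic, which lasted 56.4 Myr.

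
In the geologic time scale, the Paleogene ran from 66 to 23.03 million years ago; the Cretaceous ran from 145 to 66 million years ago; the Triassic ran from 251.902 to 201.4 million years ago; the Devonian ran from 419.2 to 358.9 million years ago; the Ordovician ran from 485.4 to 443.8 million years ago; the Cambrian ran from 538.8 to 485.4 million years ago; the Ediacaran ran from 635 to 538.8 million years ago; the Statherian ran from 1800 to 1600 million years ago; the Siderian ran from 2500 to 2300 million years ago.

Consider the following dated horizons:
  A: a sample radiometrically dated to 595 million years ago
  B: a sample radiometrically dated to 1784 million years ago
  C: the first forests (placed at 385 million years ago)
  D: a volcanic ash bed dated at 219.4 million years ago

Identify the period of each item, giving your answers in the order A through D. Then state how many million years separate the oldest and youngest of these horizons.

A: 595 Ma lies in 635–538.8 Ma, so Ediacaran.
B: 1784 Ma lies in 1800–1600 Ma, so Statherian.
C: 385 Ma lies in 419.2–358.9 Ma, so Devonian.
D: 219.4 Ma lies in 251.902–201.4 Ma, so Triassic.
Oldest = 1784 Ma, youngest = 219.4 Ma → span 1564.6 Myr.

A — Ediacaran; B — Statherian; C — Devonian; D — Triassic; span 1564.6 million years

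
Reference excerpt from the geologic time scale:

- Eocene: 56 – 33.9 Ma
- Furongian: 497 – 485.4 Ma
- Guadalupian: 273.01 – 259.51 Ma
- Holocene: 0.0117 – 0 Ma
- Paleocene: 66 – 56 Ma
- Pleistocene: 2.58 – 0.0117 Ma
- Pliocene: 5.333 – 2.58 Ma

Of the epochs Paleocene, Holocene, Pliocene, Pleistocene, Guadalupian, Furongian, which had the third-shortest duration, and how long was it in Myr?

Start − end for each: Paleocene 66 − 56 = 10; Holocene 0.0117 − 0 = 0.0117; Pliocene 5.333 − 2.58 = 2.753; Pleistocene 2.58 − 0.0117 = 2.5683; Guadalupian 273.01 − 259.51 = 13.5; Furongian 497 − 485.4 = 11.6.
Ranking these from shortest: Holocene < Pleistocene < Pliocene < Paleocene < Furongian < Guadalupian.
Position 3 in that ranking is Pliocene, which lasted 2.753 Myr.

Pliocene, 2.753 million years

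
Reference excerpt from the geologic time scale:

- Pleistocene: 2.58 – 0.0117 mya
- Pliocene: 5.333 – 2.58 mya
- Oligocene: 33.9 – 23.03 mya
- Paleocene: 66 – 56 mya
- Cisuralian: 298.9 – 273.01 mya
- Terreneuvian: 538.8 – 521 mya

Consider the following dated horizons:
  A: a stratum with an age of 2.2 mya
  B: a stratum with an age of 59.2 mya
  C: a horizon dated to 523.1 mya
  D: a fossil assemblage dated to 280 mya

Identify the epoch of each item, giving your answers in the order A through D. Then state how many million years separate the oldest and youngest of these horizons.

A — Pleistocene; B — Paleocene; C — Terreneuvian; D — Cisuralian; span 520.9 million years

Match each age against the start–end ranges in the excerpt: A = 2.2 Ma → Pleistocene (2.58–0.0117); B = 59.2 Ma → Paleocene (66–56); C = 523.1 Ma → Terreneuvian (538.8–521); D = 280 Ma → Cisuralian (298.9–273.01).
The largest age is 523.1 Ma and the smallest is 2.2 Ma; their difference is 520.9 Myr.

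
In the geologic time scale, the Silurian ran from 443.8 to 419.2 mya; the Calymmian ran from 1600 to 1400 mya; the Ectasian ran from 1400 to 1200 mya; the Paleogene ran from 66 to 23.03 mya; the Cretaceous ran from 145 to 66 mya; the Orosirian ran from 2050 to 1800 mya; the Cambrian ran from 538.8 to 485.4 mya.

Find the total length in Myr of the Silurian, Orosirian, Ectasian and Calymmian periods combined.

Duration is start − end for each: (443.8 − 419.2) + (2050 − 1800) + (1400 − 1200) + (1600 − 1400).
That is 24.6 + 250 + 200 + 200, which totals 674.6 million years.

674.6 million years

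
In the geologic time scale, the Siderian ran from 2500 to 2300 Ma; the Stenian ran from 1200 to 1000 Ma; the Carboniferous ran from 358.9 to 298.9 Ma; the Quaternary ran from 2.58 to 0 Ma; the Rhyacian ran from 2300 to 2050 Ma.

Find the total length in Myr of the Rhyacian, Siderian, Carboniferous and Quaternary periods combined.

512.58 million years

Duration is start − end for each: (2300 − 2050) + (2500 − 2300) + (358.9 − 298.9) + (2.58 − 0).
That is 250 + 200 + 60 + 2.58, which totals 512.58 million years.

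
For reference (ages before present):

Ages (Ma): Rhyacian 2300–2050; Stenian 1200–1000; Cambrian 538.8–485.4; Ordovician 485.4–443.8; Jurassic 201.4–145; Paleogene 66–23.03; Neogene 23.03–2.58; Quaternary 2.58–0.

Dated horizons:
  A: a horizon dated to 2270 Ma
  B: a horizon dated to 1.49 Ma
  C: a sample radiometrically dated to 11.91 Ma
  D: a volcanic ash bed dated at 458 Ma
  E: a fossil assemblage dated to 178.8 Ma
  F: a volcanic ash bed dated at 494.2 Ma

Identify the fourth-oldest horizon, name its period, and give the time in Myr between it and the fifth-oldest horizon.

E, in the Jurassic; 166.89 million years to C

Sorted oldest-first by Ma: A (2270), F (494.2), D (458), E (178.8), C (11.91), B (1.49).
The fourth oldest is E at 178.8 Ma, which lies in 201.4–145 Ma: the Jurassic.
The fifth oldest is C at 11.91 Ma; separation = |178.8 − 11.91| = 166.89 Myr.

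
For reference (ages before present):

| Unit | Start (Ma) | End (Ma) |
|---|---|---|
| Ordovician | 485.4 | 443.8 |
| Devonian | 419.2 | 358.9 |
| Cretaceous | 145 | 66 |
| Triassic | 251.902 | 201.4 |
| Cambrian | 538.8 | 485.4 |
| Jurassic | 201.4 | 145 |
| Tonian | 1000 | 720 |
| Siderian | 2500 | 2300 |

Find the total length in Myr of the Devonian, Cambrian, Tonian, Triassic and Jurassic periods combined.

500.602 million years

Each duration: Devonian = 60.3; Cambrian = 53.4; Tonian = 280; Triassic = 50.502; Jurassic = 56.4.
Sum: 60.3 + 53.4 + 280 + 50.502 + 56.4 = 500.602 Myr.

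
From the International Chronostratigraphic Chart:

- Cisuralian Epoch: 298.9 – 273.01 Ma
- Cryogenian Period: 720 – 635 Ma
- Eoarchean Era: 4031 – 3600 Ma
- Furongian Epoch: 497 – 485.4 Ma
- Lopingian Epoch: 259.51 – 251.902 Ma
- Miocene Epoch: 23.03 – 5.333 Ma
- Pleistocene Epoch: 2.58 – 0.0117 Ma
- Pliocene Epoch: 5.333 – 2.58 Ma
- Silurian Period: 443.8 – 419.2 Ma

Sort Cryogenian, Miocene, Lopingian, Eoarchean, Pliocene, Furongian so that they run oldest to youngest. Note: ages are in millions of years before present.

Eoarchean, Cryogenian, Furongian, Lopingian, Miocene, Pliocene

Sorting by start age (descending Ma, since larger Ma = older): Eoarchean began 4031, Cryogenian began 720, Furongian began 497, Lopingian began 259.51, Miocene began 23.03, Pliocene began 5.333.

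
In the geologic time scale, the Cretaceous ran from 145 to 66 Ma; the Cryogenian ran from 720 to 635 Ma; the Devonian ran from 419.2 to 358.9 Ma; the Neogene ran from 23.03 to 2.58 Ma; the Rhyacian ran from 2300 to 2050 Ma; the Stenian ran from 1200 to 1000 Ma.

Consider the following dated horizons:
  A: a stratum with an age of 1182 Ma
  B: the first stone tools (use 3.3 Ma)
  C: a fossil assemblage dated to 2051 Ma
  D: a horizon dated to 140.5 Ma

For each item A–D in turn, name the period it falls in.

Match each age against the start–end ranges in the excerpt: A = 1182 Ma → Stenian (1200–1000); B = 3.3 Ma → Neogene (23.03–2.58); C = 2051 Ma → Rhyacian (2300–2050); D = 140.5 Ma → Cretaceous (145–66).

A — Stenian; B — Neogene; C — Rhyacian; D — Cretaceous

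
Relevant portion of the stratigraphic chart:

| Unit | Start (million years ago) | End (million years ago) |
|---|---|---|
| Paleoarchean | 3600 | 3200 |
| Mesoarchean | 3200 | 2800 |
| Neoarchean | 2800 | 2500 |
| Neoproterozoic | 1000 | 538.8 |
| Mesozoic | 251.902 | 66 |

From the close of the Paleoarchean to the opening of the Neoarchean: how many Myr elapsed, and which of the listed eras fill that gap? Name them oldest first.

400 million years; Mesoarchean

The Paleoarchean closes at 3200 Ma and the Neoarchean opens at 2800 Ma, so the interval is 3200 − 2800 = 400 Myr.
An era fits inside if it starts at or after 3200 Ma and ends at or before 2800 Ma; oldest first that gives Mesoarchean.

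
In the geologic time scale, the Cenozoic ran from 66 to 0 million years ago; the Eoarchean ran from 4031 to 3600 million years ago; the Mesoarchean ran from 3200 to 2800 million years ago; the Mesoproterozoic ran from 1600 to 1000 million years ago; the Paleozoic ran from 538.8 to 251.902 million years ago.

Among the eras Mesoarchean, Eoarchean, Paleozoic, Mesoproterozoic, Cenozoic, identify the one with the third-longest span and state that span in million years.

Start − end for each: Mesoarchean 3200 − 2800 = 400; Eoarchean 4031 − 3600 = 431; Paleozoic 538.8 − 251.902 = 286.898; Mesoproterozoic 1600 − 1000 = 600; Cenozoic 66 − 0 = 66.
Ranking these from longest: Mesoproterozoic > Eoarchean > Mesoarchean > Paleozoic > Cenozoic.
Position 3 in that ranking is Mesoarchean, which lasted 400 Myr.

Mesoarchean, 400 million years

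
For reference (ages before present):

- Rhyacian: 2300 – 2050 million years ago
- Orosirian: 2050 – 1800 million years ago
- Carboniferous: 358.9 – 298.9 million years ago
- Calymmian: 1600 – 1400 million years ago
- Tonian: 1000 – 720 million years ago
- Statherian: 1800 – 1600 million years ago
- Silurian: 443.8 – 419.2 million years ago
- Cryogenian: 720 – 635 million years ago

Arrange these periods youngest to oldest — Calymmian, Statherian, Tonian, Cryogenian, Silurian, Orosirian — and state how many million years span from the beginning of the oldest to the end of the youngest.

From the excerpt: Calymmian 1600–1400; Statherian 1800–1600; Tonian 1000–720; Cryogenian 720–635; Silurian 443.8–419.2; Orosirian 2050–1800 (Ma).
Larger Ma is earlier, so the oldest is Orosirian and the youngest is Silurian; youngest to oldest: Silurian, Cryogenian, Tonian, Calymmian, Statherian, Orosirian.
Oldest start 2050 minus youngest end 419.2 gives 1630.8 Myr overall.

Silurian → Cryogenian → Tonian → Calymmian → Statherian → Orosirian; total span 1630.8 Myr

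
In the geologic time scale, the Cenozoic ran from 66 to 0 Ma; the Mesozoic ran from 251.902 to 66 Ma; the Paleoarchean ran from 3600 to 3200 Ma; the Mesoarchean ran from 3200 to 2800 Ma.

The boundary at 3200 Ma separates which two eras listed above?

Paleoarchean and Mesoarchean

The Paleoarchean ends at 3200 Ma and the Mesoarchean begins at 3200 Ma, so they share that boundary.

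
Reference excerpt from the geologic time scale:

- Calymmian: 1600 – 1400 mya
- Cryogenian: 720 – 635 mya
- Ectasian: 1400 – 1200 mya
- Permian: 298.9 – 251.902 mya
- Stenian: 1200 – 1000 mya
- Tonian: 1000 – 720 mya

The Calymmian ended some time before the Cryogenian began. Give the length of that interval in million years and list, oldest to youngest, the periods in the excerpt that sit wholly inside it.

The Calymmian closes at 1400 Ma and the Cryogenian opens at 720 Ma, so the interval is 1400 − 720 = 680 Myr.
A period fits inside if it starts at or after 1400 Ma and ends at or before 720 Ma; oldest first that gives Ectasian, Stenian, Tonian.

680 million years; Ectasian, Stenian, Tonian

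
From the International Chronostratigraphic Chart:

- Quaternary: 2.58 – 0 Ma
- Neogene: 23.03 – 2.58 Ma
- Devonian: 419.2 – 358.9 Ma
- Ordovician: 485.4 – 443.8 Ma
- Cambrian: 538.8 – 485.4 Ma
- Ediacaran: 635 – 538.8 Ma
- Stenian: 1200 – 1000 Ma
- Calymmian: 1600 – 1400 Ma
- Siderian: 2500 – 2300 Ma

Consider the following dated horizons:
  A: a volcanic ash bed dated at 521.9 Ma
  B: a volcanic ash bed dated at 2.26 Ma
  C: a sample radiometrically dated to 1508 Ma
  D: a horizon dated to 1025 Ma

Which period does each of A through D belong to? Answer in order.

A — Cambrian; B — Quaternary; C — Calymmian; D — Stenian

Match each age against the start–end ranges in the excerpt: A = 521.9 Ma → Cambrian (538.8–485.4); B = 2.26 Ma → Quaternary (2.58–0); C = 1508 Ma → Calymmian (1600–1400); D = 1025 Ma → Stenian (1200–1000).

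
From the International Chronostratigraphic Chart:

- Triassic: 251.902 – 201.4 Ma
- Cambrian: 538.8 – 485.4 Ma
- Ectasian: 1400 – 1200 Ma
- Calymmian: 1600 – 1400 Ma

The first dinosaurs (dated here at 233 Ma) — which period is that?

233 Ma lies between 251.902 and 201.4 Ma, so it falls in the Triassic.

Triassic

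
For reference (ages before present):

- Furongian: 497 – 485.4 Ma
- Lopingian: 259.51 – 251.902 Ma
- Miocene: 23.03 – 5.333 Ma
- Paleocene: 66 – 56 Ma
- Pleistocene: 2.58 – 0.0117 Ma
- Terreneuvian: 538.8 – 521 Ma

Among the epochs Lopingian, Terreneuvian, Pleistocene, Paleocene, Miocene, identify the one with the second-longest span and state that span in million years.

Miocene, 17.697 million years

Durations: Lopingian 7.608; Terreneuvian 17.8; Pleistocene 2.5683; Paleocene 10; Miocene 17.697 Myr.
Sorted longest-first: Terreneuvian (17.8), Miocene (17.697), Paleocene (10), Lopingian (7.608), Pleistocene (2.5683).
The second longest is Miocene at 17.697 Myr.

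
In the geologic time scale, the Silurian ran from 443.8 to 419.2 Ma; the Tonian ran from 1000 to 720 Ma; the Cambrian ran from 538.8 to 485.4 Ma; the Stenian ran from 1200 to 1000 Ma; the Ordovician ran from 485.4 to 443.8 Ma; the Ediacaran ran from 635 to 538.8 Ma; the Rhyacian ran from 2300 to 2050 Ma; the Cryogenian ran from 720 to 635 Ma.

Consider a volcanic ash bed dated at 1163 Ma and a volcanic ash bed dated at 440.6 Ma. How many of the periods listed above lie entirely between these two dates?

5

The older date is 1163 Ma and the younger is 440.6 Ma.
Periods with start < 1163 and end > 440.6 Ma: Tonian (1000–720), Cryogenian (720–635), Ediacaran (635–538.8), Cambrian (538.8–485.4), Ordovician (485.4–443.8).
That is 5 complete periods.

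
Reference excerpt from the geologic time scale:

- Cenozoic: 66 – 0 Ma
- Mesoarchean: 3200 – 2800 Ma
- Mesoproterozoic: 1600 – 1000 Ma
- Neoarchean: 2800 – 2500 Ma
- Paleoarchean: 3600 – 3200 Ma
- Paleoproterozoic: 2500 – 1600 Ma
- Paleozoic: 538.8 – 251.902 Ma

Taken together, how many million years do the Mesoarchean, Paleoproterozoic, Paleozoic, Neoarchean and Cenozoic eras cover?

1952.898 million years

Each duration: Mesoarchean = 400; Paleoproterozoic = 900; Paleozoic = 286.898; Neoarchean = 300; Cenozoic = 66.
Sum: 400 + 900 + 286.898 + 300 + 66 = 1952.898 Myr.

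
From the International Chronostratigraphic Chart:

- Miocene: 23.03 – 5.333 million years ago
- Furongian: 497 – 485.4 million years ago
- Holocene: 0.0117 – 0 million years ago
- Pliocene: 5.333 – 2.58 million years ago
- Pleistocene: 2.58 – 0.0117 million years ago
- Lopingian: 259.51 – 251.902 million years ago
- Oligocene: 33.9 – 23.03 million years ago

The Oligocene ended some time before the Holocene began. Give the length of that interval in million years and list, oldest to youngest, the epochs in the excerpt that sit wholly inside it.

23.0183 million years; Miocene, Pliocene, Pleistocene

End of Oligocene = 23.03 Ma; start of Holocene = 0.0117 Ma.
Gap = 23.03 − 0.0117 = 23.0183 Myr.
Epochs wholly inside 23.03–0.0117 Ma: Miocene (23.03–5.333), Pliocene (5.333–2.58), Pleistocene (2.58–0.0117).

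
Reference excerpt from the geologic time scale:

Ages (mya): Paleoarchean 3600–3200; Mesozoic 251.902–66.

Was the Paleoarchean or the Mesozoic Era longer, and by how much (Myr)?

Paleoarchean, by 214.098 million years

Paleoarchean: 3600 − 3200 = 400 Myr.
Mesozoic: 251.902 − 66 = 185.902 Myr.
Difference: 400 − 185.902 = 214.098 Myr, so the Paleoarchean was longer.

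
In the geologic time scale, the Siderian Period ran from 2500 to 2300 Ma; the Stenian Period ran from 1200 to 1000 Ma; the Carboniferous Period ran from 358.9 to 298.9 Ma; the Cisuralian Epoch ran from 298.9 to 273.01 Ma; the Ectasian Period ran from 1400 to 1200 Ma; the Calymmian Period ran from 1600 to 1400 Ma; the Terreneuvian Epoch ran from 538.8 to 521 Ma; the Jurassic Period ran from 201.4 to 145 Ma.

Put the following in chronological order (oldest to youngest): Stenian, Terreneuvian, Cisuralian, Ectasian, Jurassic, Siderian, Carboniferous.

Read off each span (Ma): Stenian 1200–1000; Terreneuvian 538.8–521; Cisuralian 298.9–273.01; Ectasian 1400–1200; Jurassic 201.4–145; Siderian 2500–2300; Carboniferous 358.9–298.9.
Larger Ma is older, so oldest→youngest is Siderian, Ectasian, Stenian, Terreneuvian, Carboniferous, Cisuralian, Jurassic.

Siderian → Ectasian → Stenian → Terreneuvian → Carboniferous → Cisuralian → Jurassic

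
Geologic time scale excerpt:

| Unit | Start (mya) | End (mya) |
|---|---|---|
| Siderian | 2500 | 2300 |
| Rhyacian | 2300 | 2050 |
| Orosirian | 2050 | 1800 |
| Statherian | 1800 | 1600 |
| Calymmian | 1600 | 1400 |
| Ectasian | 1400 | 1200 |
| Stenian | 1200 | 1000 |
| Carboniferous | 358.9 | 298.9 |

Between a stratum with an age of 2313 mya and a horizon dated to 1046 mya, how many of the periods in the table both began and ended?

The older date is 2313 Ma and the younger is 1046 Ma.
Periods with start < 2313 and end > 1046 Ma: Rhyacian (2300–2050), Orosirian (2050–1800), Statherian (1800–1600), Calymmian (1600–1400), Ectasian (1400–1200).
That is 5 complete periods.

5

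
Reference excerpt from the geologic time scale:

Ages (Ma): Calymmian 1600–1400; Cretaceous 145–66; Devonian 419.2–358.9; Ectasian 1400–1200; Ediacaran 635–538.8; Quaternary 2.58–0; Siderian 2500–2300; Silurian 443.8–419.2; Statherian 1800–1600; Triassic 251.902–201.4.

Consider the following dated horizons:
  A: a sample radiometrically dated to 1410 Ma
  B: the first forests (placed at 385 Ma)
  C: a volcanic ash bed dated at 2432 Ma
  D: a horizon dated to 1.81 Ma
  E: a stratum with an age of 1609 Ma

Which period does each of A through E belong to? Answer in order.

A — Calymmian; B — Devonian; C — Siderian; D — Quaternary; E — Statherian

Match each age against the start–end ranges in the excerpt: A = 1410 Ma → Calymmian (1600–1400); B = 385 Ma → Devonian (419.2–358.9); C = 2432 Ma → Siderian (2500–2300); D = 1.81 Ma → Quaternary (2.58–0); E = 1609 Ma → Statherian (1800–1600).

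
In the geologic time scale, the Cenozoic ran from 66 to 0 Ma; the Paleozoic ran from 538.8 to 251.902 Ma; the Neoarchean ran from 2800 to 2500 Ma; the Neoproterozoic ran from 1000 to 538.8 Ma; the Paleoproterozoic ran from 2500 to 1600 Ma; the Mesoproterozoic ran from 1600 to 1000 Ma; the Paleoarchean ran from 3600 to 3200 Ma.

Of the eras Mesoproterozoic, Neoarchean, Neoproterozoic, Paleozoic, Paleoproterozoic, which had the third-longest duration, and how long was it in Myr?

Start − end for each: Mesoproterozoic 1600 − 1000 = 600; Neoarchean 2800 − 2500 = 300; Neoproterozoic 1000 − 538.8 = 461.2; Paleozoic 538.8 − 251.902 = 286.898; Paleoproterozoic 2500 − 1600 = 900.
Ranking these from longest: Paleoproterozoic > Mesoproterozoic > Neoproterozoic > Neoarchean > Paleozoic.
Position 3 in that ranking is Neoproterozoic, which lasted 461.2 Myr.

Neoproterozoic, 461.2 million years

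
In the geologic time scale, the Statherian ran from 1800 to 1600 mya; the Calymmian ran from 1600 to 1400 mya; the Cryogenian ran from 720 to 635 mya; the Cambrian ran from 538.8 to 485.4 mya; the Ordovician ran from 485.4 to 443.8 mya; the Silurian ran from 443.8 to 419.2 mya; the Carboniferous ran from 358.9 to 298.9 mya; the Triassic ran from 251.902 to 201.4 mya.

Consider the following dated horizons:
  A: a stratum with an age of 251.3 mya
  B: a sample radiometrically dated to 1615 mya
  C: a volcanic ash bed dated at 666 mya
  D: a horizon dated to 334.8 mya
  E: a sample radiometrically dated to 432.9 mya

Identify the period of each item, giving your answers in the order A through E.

A — Triassic; B — Statherian; C — Cryogenian; D — Carboniferous; E — Silurian

Match each age against the start–end ranges in the excerpt: A = 251.3 Ma → Triassic (251.902–201.4); B = 1615 Ma → Statherian (1800–1600); C = 666 Ma → Cryogenian (720–635); D = 334.8 Ma → Carboniferous (358.9–298.9); E = 432.9 Ma → Silurian (443.8–419.2).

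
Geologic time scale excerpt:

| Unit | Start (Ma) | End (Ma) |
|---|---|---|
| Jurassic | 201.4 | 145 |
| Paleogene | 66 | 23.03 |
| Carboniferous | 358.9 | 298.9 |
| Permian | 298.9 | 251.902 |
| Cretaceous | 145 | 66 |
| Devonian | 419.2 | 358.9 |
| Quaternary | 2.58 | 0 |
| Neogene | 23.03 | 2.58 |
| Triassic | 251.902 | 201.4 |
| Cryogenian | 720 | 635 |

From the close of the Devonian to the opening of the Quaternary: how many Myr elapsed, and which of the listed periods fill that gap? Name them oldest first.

356.32 million years; Carboniferous, Permian, Triassic, Jurassic, Cretaceous, Paleogene, Neogene

The Devonian closes at 358.9 Ma and the Quaternary opens at 2.58 Ma, so the interval is 358.9 − 2.58 = 356.32 Myr.
A period fits inside if it starts at or after 358.9 Ma and ends at or before 2.58 Ma; oldest first that gives Carboniferous, Permian, Triassic, Jurassic, Cretaceous, Paleogene, Neogene.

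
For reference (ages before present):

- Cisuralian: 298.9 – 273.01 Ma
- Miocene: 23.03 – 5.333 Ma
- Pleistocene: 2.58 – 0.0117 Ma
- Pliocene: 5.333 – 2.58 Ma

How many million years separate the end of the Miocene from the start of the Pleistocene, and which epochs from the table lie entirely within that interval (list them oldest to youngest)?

2.753 million years; Pliocene

End of Miocene = 5.333 Ma; start of Pleistocene = 2.58 Ma.
Gap = 5.333 − 2.58 = 2.753 Myr.
Epochs wholly inside 5.333–2.58 Ma: Pliocene (5.333–2.58).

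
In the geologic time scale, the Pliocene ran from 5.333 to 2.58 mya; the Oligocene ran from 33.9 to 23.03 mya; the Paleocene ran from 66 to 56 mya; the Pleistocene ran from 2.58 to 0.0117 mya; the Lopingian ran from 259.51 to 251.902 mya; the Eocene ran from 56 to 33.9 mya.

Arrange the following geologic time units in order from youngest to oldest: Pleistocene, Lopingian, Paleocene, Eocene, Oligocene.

Read off each span (Ma): Pleistocene 2.58–0.0117; Lopingian 259.51–251.902; Paleocene 66–56; Eocene 56–33.9; Oligocene 33.9–23.03.
Larger Ma is older, so oldest→youngest is Lopingian, Paleocene, Eocene, Oligocene, Pleistocene; reverse it for youngest→oldest.

Pleistocene, Oligocene, Eocene, Paleocene, Lopingian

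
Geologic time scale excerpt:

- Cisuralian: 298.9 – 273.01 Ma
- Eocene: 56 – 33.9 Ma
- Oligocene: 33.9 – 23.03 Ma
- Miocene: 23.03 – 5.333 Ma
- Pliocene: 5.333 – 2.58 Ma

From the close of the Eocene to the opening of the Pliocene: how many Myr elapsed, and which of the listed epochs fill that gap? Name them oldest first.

28.567 million years; Oligocene, Miocene

The Eocene closes at 33.9 Ma and the Pliocene opens at 5.333 Ma, so the interval is 33.9 − 5.333 = 28.567 Myr.
An epoch fits inside if it starts at or after 33.9 Ma and ends at or before 5.333 Ma; oldest first that gives Oligocene, Miocene.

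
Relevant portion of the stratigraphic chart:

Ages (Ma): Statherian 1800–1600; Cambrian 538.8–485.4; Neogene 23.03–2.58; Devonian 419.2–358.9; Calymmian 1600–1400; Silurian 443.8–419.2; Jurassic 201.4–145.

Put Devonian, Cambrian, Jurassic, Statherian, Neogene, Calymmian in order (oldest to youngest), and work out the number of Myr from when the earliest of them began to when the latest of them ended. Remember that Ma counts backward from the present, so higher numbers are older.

Statherian, Calymmian, Cambrian, Devonian, Jurassic, Neogene; total span 1797.42 Myr

From the excerpt: Devonian 419.2–358.9; Cambrian 538.8–485.4; Jurassic 201.4–145; Statherian 1800–1600; Neogene 23.03–2.58; Calymmian 1600–1400 (Ma).
Larger Ma is earlier, so the oldest is Statherian and the youngest is Neogene; oldest to youngest: Statherian, Calymmian, Cambrian, Devonian, Jurassic, Neogene.
Oldest start 1800 minus youngest end 2.58 gives 1797.42 Myr overall.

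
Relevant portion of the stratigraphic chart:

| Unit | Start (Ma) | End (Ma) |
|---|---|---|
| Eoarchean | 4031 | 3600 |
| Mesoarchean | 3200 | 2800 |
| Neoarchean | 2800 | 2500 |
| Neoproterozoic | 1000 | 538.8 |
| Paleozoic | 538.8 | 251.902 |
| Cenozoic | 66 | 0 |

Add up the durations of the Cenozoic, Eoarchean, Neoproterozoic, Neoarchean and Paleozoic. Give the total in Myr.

1545.098 million years

Each duration: Cenozoic = 66; Eoarchean = 431; Neoproterozoic = 461.2; Neoarchean = 300; Paleozoic = 286.898.
Sum: 66 + 431 + 461.2 + 300 + 286.898 = 1545.098 Myr.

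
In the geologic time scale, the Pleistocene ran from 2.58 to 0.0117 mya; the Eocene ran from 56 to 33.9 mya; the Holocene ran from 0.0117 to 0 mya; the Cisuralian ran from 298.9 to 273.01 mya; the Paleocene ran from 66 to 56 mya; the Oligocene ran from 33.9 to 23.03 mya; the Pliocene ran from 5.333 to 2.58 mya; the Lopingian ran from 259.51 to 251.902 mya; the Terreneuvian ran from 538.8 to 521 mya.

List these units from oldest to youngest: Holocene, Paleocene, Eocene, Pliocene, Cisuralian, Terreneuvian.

Terreneuvian, Cisuralian, Paleocene, Eocene, Pliocene, Holocene

The oldest of these is Terreneuvian (starts 538.8 Ma) and the youngest is Holocene (ends 0 Ma).
In between, by decreasing start age: Cisuralian (298.9), Paleocene (66), Eocene (56), Pliocene (5.333).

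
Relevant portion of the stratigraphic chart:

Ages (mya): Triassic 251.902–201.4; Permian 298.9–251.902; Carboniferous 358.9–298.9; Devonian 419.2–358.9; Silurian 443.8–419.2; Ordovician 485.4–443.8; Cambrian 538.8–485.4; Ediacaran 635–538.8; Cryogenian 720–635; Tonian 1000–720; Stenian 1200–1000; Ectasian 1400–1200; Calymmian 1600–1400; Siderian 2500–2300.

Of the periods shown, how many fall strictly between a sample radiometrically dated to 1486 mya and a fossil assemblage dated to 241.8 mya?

11

1486 Ma sits inside the Calymmian (1600–1400) and 241.8 Ma inside the Triassic (251.902–201.4); neither of those is wholly between the two dates.
The listed periods lying completely between them are Ectasian, Stenian, Tonian, Cryogenian, Ediacaran, Cambrian, Ordovician, Silurian, Devonian, Carboniferous, Permian — 11 in all.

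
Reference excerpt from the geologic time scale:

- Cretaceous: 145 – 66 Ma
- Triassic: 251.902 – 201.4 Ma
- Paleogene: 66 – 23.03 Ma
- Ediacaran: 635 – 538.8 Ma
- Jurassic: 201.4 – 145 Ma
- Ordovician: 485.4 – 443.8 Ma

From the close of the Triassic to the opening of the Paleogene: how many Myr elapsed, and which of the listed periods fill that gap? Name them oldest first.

The Triassic closes at 201.4 Ma and the Paleogene opens at 66 Ma, so the interval is 201.4 − 66 = 135.4 Myr.
A period fits inside if it starts at or after 201.4 Ma and ends at or before 66 Ma; oldest first that gives Jurassic, Cretaceous.

135.4 million years; Jurassic, Cretaceous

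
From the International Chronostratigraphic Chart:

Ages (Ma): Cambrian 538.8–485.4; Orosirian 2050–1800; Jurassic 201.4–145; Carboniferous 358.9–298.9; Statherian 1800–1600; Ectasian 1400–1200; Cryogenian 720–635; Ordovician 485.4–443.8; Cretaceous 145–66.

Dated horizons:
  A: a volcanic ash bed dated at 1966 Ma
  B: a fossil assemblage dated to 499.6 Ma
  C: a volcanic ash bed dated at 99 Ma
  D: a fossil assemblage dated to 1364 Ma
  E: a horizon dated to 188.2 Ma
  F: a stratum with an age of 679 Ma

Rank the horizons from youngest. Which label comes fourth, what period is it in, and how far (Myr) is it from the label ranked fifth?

Smaller Ma means younger, so youngest first: C 99 < E 188.2 < B 499.6 < F 679 < D 1364 < A 1966.
Counting 4 along gives F (679 Ma); the excerpt puts that inside the Cryogenian, 720–635 Ma.
Next in line is D (1364 Ma), and 1364 − 679 = 685 Myr.

F, in the Cryogenian; 685 million years to D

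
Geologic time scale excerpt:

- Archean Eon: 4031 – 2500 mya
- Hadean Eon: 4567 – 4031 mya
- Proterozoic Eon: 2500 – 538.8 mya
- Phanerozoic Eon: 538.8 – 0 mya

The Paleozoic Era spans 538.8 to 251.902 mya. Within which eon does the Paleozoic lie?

Phanerozoic

The Paleozoic (538.8–251.902 Ma) lies entirely within 538.8–0 Ma, the Phanerozoic Eon.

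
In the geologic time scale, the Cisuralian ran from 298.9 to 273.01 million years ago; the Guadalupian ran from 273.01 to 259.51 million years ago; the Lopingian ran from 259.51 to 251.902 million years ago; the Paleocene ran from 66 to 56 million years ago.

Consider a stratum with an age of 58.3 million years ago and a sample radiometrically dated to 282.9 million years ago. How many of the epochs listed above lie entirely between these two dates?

2

The older date is 282.9 Ma and the younger is 58.3 Ma.
Epochs with start < 282.9 and end > 58.3 Ma: Guadalupian (273.01–259.51), Lopingian (259.51–251.902).
That is 2 complete epochs.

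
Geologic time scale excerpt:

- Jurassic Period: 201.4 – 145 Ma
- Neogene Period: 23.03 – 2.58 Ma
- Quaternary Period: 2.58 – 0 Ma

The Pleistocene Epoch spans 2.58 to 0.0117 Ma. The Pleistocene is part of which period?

The Pleistocene (2.58–0.0117 Ma) lies entirely within 2.58–0 Ma, the Quaternary Period.

Quaternary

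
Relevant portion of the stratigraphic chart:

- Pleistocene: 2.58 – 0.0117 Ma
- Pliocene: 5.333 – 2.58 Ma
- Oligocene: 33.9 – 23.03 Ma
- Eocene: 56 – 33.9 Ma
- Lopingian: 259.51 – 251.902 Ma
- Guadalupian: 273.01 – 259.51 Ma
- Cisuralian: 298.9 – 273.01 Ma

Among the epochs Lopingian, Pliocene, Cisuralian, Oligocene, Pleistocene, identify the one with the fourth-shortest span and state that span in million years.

Durations: Lopingian 7.608; Pliocene 2.753; Cisuralian 25.89; Oligocene 10.87; Pleistocene 2.5683 Myr.
Sorted shortest-first: Pleistocene (2.5683), Pliocene (2.753), Lopingian (7.608), Oligocene (10.87), Cisuralian (25.89).
The fourth shortest is Oligocene at 10.87 Myr.

Oligocene, 10.87 million years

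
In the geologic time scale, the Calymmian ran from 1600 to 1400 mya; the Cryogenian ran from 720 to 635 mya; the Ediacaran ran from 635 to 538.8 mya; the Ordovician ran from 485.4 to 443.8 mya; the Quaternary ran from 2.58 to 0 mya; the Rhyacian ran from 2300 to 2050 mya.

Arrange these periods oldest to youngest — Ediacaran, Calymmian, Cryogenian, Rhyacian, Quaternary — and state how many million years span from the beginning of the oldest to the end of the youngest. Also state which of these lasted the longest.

Rhyacian → Calymmian → Cryogenian → Ediacaran → Quaternary; total span 2300 Myr; longest is Rhyacian

From the excerpt: Ediacaran 635–538.8; Calymmian 1600–1400; Cryogenian 720–635; Rhyacian 2300–2050; Quaternary 2.58–0 (Ma).
Larger Ma is earlier, so the oldest is Rhyacian and the youngest is Quaternary; oldest to youngest: Rhyacian, Calymmian, Cryogenian, Ediacaran, Quaternary.
Oldest start 2300 minus youngest end 0 gives 2300 Myr overall.
Individual lengths (start − end): Quaternary 2.58; Calymmian 200; Ediacaran 96.2; Cryogenian 85; Rhyacian 250. The largest is Rhyacian at 250 Myr.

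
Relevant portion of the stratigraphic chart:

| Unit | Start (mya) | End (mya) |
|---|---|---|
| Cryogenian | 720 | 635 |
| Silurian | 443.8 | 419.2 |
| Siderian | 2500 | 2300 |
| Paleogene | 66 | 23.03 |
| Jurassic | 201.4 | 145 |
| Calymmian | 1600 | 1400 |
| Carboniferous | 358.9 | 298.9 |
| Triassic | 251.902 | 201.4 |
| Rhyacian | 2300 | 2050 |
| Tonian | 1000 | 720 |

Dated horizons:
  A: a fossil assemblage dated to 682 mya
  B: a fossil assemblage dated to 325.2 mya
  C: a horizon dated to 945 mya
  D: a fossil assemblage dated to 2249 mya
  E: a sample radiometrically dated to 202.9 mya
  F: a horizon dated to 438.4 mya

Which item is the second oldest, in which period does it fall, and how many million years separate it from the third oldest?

Larger Ma means older, so oldest first: D 2249 > C 945 > A 682 > F 438.4 > B 325.2 > E 202.9.
Counting 2 along gives C (945 Ma); the excerpt puts that inside the Tonian, 1000–720 Ma.
Next in line is A (682 Ma), and 945 − 682 = 263 Myr.

C, in the Tonian; 263 million years to A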